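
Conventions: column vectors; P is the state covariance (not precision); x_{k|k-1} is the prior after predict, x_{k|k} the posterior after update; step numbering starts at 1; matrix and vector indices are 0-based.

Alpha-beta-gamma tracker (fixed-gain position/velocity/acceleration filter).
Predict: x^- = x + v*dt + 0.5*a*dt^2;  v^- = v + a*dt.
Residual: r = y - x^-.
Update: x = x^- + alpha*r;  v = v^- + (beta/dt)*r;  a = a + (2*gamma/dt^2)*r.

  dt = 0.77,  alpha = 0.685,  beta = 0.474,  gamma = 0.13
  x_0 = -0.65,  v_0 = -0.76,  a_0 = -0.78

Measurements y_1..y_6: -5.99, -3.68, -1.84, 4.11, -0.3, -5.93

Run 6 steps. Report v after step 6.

step 1: x_pred=-1.4664  r=-4.5236  x^+=-4.5651  v^+=-4.1452  a^+=-2.7637
step 2: x_pred=-8.5762  r=4.8962  x^+=-5.2223  v^+=-3.2593  a^+=-0.6166
step 3: x_pred=-7.9147  r=6.0747  x^+=-3.7535  v^+=0.0055  a^+=2.0473
step 4: x_pred=-3.1424  r=7.2524  x^+=1.8255  v^+=6.0464  a^+=5.2276
step 5: x_pred=8.0309  r=-8.3309  x^+=2.3242  v^+=4.9433  a^+=1.5743
step 6: x_pred=6.5973  r=-12.5273  x^+=-1.9839  v^+=-1.5561  a^+=-3.9191

v_post = -1.5561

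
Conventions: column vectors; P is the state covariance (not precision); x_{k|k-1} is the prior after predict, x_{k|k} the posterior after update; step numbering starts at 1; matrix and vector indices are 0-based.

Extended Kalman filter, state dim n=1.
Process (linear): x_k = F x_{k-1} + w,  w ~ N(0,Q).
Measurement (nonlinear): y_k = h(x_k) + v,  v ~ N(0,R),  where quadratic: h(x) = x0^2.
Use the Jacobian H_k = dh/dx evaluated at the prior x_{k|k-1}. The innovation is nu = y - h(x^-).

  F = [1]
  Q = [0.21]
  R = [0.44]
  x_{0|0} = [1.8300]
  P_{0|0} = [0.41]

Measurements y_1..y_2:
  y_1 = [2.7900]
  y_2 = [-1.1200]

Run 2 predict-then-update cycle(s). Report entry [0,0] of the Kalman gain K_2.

step 1: x^-=[1.8300]  P^-=[0.6200]  H_jac=[3.6600]  S=[8.7453]  K=[0.2595]  nu=[-0.5589]  x^+=[1.6850]  P^+=[0.0312]
step 2: x^-=[1.6850]  P^-=[0.2412]  H_jac=[3.3700]  S=[3.1791]  K=[0.2557]  nu=[-3.9592]  x^+=[0.6727]  P^+=[0.0334]

K[0,0] = 0.2557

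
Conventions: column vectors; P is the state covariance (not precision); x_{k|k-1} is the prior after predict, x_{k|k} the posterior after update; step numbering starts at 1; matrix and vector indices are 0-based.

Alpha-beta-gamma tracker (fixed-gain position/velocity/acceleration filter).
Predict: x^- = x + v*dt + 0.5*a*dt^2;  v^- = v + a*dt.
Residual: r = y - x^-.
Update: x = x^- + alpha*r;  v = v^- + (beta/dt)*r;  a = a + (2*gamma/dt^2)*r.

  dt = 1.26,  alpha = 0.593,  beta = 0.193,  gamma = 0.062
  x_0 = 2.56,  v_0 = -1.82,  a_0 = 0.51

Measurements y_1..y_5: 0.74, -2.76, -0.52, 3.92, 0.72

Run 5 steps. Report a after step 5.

step 1: x_pred=0.6716  r=0.0684  x^+=0.7122  v^+=-1.1669  a^+=0.5153
step 2: x_pred=-0.3491  r=-2.4109  x^+=-1.7788  v^+=-0.8869  a^+=0.3270
step 3: x_pred=-2.6366  r=2.1166  x^+=-1.3815  v^+=-0.1506  a^+=0.4924
step 4: x_pred=-1.1804  r=5.1004  x^+=1.8441  v^+=1.2510  a^+=0.8907
step 5: x_pred=4.1275  r=-3.4075  x^+=2.1068  v^+=1.8514  a^+=0.6246

a_post = 0.6246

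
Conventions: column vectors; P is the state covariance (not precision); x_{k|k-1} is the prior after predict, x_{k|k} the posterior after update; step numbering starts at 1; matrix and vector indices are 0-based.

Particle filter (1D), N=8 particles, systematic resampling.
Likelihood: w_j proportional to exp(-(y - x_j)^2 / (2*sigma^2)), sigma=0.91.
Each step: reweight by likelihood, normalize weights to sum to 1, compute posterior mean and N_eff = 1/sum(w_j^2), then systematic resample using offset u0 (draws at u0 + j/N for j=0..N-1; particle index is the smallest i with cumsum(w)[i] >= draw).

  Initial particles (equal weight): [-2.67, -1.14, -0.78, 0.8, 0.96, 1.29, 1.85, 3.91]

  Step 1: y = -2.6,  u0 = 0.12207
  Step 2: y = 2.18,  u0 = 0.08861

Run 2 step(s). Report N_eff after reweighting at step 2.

N_eff = 2.0208

step 1: w=[0.7071, 0.1958, 0.0960, 0.0007, 0.0003, 0.0001, 0.0000, 0.0000]  mean=-2.1852  Neff=1.8262  idx=[0, 0, 0, 0, 0, 1, 1, 2]
step 2: w=[0.0001, 0.0001, 0.0001, 0.0001, 0.0001, 0.1690, 0.1690, 0.6616]  mean=-0.9025  Neff=2.0208  idx=[5, 6, 7, 7, 7, 7, 7, 7]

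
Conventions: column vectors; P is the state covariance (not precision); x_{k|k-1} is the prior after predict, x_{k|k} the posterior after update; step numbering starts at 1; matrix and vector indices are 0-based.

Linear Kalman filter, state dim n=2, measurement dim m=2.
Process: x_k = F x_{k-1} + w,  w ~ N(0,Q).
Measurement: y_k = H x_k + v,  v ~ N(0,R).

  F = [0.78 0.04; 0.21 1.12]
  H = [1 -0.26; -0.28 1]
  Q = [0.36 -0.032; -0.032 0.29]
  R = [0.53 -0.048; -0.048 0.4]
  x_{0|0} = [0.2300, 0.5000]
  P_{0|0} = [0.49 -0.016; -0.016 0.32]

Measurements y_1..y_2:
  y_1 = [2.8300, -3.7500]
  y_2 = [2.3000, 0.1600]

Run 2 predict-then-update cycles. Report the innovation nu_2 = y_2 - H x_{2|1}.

step 1: x^-=[0.1994, 0.6083]  P^-=[0.6576 0.0485; 0.0485 0.7055]  S=[1.2101 -0.3635; -0.3635 1.1299]  K=[0.5501 0.0570; 0.0802 0.6382]  nu=[2.7888, -4.3025]  x^+=[1.4886, -1.9137]  P^+=[0.3105 0.0833; 0.0833 0.2747]
step 2: x^-=[1.0845, -1.8308]  P^-=[0.5545 0.1047; 0.1047 0.6875]  S=[1.0766 -0.2698; -0.2698 1.0724]  K=[0.5101 0.0811; 0.0907 0.6366]  nu=[0.7395, 2.2945]  x^+=[1.6479, -0.3031]  P^+=[0.2896 0.0891; 0.0891 0.2752]

innov = [0.7395, 2.2945]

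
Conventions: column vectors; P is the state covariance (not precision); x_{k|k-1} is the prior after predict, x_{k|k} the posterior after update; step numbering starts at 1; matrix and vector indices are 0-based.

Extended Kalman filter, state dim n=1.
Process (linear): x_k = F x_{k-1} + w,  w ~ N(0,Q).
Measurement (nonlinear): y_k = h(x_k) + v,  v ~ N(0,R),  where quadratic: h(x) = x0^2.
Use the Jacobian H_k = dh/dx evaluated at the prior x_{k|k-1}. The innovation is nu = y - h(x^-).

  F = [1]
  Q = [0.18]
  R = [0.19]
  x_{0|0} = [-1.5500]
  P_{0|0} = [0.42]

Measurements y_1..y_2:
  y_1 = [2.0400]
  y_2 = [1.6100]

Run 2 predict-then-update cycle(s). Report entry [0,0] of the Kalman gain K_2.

K[0,0] = -0.3120

step 1: x^-=[-1.5500]  P^-=[0.6000]  H_jac=[-3.1000]  S=[5.9560]  K=[-0.3123]  nu=[-0.3625]  x^+=[-1.4368]  P^+=[0.0191]
step 2: x^-=[-1.4368]  P^-=[0.1991]  H_jac=[-2.8736]  S=[1.8344]  K=[-0.3120]  nu=[-0.4544]  x^+=[-1.2950]  P^+=[0.0206]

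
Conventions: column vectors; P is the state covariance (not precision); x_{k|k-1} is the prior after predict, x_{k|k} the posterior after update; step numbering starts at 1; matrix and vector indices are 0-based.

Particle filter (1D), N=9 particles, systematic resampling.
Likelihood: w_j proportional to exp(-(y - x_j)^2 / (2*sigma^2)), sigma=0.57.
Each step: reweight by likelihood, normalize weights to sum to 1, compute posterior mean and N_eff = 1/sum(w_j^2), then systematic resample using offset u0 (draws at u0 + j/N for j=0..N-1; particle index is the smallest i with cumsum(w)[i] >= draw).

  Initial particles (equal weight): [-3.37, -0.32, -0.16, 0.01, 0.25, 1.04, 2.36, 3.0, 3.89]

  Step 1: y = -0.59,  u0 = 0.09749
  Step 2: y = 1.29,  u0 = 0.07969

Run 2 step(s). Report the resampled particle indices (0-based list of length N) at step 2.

step 1: w=[0.0000, 0.3471, 0.2921, 0.2231, 0.1311, 0.0065, 0.0000, 0.0000, 0.0000]  mean=-0.1161  Neff=3.6650  idx=[1, 1, 1, 2, 2, 3, 3, 4, 4]
step 2: w=[0.0275, 0.0275, 0.0275, 0.0584, 0.0584, 0.1193, 0.1193, 0.2811, 0.2811]  mean=0.0978  Neff=5.1142  idx=[2, 4, 5, 6, 7, 7, 8, 8, 8]

resampled_idx = [2, 4, 5, 6, 7, 7, 8, 8, 8]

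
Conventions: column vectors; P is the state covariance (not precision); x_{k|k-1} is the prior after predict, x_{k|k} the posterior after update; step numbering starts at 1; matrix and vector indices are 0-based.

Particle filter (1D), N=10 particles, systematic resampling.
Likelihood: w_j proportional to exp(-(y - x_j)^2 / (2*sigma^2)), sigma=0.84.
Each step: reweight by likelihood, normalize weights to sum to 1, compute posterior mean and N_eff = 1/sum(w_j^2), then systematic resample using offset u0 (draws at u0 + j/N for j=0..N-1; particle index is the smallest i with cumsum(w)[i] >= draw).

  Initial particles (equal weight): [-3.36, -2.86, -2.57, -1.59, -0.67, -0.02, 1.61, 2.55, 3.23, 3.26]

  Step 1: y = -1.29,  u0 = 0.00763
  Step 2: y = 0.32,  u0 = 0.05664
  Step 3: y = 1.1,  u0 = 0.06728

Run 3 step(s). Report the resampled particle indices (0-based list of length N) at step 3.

step 1: w=[0.0188, 0.0682, 0.1225, 0.3669, 0.2979, 0.1247, 0.0010, 0.0000, 0.0000, 0.0000]  mean=-1.3568  Neff=3.8620  idx=[0, 2, 2, 3, 3, 3, 4, 4, 4, 5]
step 2: w=[0.0000, 0.0010, 0.0010, 0.0284, 0.0284, 0.0284, 0.1884, 0.1884, 0.1884, 0.3476]  mean=-0.5265  Neff=4.3542  idx=[4, 6, 6, 7, 7, 8, 9, 9, 9, 9]
step 3: w=[0.0027, 0.0495, 0.0495, 0.0495, 0.0495, 0.0495, 0.1874, 0.1874, 0.1874, 0.1874]  mean=-0.1852  Neff=6.5451  idx=[2, 4, 6, 6, 7, 7, 8, 8, 9, 9]

resampled_idx = [2, 4, 6, 6, 7, 7, 8, 8, 9, 9]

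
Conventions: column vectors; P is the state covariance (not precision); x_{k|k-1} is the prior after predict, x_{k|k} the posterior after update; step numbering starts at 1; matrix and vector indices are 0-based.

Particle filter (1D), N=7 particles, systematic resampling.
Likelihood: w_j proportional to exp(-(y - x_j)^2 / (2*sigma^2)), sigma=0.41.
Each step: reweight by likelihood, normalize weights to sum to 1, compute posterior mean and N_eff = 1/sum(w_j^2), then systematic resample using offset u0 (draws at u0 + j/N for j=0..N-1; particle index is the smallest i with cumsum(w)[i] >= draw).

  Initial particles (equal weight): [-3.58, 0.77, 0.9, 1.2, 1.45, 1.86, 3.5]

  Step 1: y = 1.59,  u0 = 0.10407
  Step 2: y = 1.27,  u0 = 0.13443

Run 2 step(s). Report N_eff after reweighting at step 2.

step 1: w=[0.0000, 0.0490, 0.0878, 0.2303, 0.3415, 0.2914, 0.0000]  mean=1.4303  Neff=3.7782  idx=[2, 3, 4, 4, 4, 5, 5]
step 2: w=[0.1309, 0.1938, 0.1786, 0.1786, 0.1786, 0.0698, 0.0698]  mean=1.3868  Neff=6.2465  idx=[1, 1, 2, 3, 4, 4, 6]

N_eff = 6.2465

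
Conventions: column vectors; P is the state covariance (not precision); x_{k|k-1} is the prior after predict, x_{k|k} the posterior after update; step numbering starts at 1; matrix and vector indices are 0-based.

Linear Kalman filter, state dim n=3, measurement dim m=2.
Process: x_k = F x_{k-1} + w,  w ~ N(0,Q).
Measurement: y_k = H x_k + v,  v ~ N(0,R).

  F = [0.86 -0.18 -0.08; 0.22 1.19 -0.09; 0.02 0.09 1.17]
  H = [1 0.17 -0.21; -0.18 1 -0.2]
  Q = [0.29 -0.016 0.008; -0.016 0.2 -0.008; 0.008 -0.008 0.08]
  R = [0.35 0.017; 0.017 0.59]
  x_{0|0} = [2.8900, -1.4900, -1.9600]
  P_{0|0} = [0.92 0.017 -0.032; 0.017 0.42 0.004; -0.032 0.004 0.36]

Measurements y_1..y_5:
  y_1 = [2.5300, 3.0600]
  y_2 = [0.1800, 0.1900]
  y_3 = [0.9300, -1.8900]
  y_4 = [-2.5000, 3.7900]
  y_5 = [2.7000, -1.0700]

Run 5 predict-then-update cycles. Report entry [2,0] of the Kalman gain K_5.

step 1: x^-=[2.9104, -0.9609, -2.3695]  P^-=[0.9856 0.0901 -0.0484; 0.0901 0.8515 0.0012; -0.0484 0.0012 0.5760]  S=[1.4365 0.1035; 0.1035 1.4601]  K=[0.7113 -0.1035; 0.1228 0.5632; -0.1132 -0.0641]  nu=[-0.7146, 4.0709]  x^+=[1.9805, 1.2442, -2.5494]  P^+=[0.2584 0.0097 0.0610; 0.0097 0.3524 0.0813; 0.0610 0.0813 0.5501]
step 2: x^-=[1.6833, 2.1457, -2.8313]  P^-=[0.4870 -0.0413 -0.0005; -0.0413 0.7012 0.1015; -0.0005 0.1015 0.8560]  S=[0.8739 0.0198; 0.0198 1.3155]  K=[0.5517 -0.1063; 0.0529 0.5225; -0.1853 -0.0502]  nu=[-2.4626, -2.2190]  x^+=[0.5604, 0.8560, -2.2636]  P^+=[0.2084 0.0006 0.0821; 0.0006 0.3386 0.1465; 0.0821 0.1465 0.8223]
step 3: x^-=[0.5089, 1.3456, -2.5601]  P^-=[0.4531 -0.0619 -0.0203; -0.0619 0.6619 0.1664; -0.0203 0.1664 1.2431]  S=[0.8527 0.0028; 0.0028 1.2706]  K=[0.5244 -0.1109; 0.0167 0.5035; -0.2966 -0.0612]  nu=[-0.3453, -3.6560]  x^+=[0.7333, -0.5009, -2.2339]  P^+=[0.2033 0.0008 0.1037; 0.0008 0.3395 0.2102; 0.1037 0.2102 1.1633]
step 4: x^-=[0.8995, -0.2337, -2.6441]  P^-=[0.4503 -0.0675 -0.0444; -0.0675 0.6514 0.2242; -0.0444 0.2242 1.7244]  S=[0.8749 0.0061; 0.0061 1.2564]  K=[0.5131 -0.1137; -0.0079 0.4925; -0.4205 -0.0876]  nu=[-3.9151, 3.6568]  x^+=[-1.5250, 1.5981, -1.3183]  P^+=[0.2045 0.0048 0.1318; 0.0048 0.3466 0.2768; 0.1318 0.2768 1.5596]
step 5: x^-=[-1.4937, 1.6849, -1.4291]  P^-=[0.4508 -0.0700 -0.0676; -0.0700 0.6514 0.2828; -0.0676 0.2828 2.2823]  S=[0.9047 0.0166; 0.0166 1.2545]  K=[0.5030 -0.1163; -0.0295 0.4846; -0.5491 -0.1214]  nu=[3.6071, -3.3095]  x^+=[0.7056, -0.0253, -3.0079]  P^+=[0.2069 0.0101 0.1645; 0.0101 0.3565 0.3464; 0.1645 0.3464 1.9888]

K[2,0] = -0.5491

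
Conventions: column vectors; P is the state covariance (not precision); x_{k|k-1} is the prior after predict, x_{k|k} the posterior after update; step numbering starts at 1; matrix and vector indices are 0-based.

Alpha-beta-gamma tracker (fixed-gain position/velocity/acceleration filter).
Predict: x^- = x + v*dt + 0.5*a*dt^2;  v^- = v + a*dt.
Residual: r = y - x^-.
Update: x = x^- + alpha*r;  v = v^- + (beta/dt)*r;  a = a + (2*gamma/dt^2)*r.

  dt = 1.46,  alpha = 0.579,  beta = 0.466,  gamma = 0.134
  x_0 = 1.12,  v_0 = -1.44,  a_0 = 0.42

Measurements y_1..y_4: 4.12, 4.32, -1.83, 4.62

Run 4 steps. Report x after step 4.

x_post = 3.8311

step 1: x_pred=-0.5348  r=4.6548  x^+=2.1603  v^+=0.6589  a^+=1.0052
step 2: x_pred=4.1937  r=0.1263  x^+=4.2668  v^+=2.1668  a^+=1.0211
step 3: x_pred=8.5187  r=-10.3487  x^+=2.5268  v^+=0.3546  a^+=-0.2800
step 4: x_pred=2.7461  r=1.8739  x^+=3.8311  v^+=0.5439  a^+=-0.0444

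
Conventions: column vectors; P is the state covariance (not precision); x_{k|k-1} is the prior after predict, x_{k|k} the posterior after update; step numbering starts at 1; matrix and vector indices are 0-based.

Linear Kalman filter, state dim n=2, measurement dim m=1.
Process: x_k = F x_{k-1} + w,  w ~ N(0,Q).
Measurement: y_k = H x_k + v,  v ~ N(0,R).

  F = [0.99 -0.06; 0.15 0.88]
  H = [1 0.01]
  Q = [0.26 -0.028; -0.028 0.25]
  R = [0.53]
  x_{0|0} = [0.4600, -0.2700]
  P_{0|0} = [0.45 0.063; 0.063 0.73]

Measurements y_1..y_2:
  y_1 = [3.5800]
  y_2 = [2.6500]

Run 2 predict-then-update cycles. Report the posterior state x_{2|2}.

x_post = [2.4360, 0.3268]

step 1: x^-=[0.4716, -0.1686]  P^-=[0.6962 0.0546; 0.0546 0.8421]  S=[1.2274]  K=[0.5677; 0.0513]  nu=[3.1101]  x^+=[2.2371, -0.0089]  P^+=[0.3007 0.0188; 0.0188 0.8388]
step 2: x^-=[2.2153, 0.3277]  P^-=[0.5555 -0.0114; -0.0114 0.9113]  S=[1.0853]  K=[0.5117; -0.0021]  nu=[0.4315]  x^+=[2.4360, 0.3268]  P^+=[0.2713 -0.0102; -0.0102 0.9113]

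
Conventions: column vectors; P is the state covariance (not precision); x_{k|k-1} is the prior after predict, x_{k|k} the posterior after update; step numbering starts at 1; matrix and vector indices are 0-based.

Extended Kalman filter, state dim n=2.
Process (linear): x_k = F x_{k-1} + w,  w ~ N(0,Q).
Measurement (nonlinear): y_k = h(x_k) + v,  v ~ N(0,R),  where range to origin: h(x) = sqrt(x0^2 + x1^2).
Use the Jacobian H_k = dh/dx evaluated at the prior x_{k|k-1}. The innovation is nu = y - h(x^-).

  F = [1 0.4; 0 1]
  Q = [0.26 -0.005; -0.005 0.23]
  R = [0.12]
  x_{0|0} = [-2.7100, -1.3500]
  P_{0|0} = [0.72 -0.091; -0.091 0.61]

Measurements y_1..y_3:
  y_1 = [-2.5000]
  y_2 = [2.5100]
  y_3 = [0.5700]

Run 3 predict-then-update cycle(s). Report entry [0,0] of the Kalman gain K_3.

K[0,0] = 0.6011

step 1: x^-=[-3.2500, -1.3500]  P^-=[1.0048 0.1480; 0.1480 0.8400]  H_jac=[-0.9235 -0.3836]  S=[1.2054]  K=[-0.8169; -0.3807]  nu=[-6.0192]  x^+=[1.6671, 0.9416]  P^+=[0.2004 -0.2269; -0.2269 0.6653]
step 2: x^-=[2.0438, 0.9416]  P^-=[0.3853 0.0342; 0.0342 0.8953]  H_jac=[0.9082 0.4184]  S=[0.6206]  K=[0.5870; 0.6537]  nu=[0.2598]  x^+=[2.1962, 1.1114]  P^+=[0.1715 -0.2039; -0.2039 0.6301]
step 3: x^-=[2.6408, 1.1114]  P^-=[0.3692 0.0431; 0.0431 0.8601]  H_jac=[0.9217 0.3879]  S=[0.5939]  K=[0.6011; 0.6287]  nu=[-2.2951]  x^+=[1.2611, -0.3316]  P^+=[0.1546 -0.1813; -0.1813 0.6253]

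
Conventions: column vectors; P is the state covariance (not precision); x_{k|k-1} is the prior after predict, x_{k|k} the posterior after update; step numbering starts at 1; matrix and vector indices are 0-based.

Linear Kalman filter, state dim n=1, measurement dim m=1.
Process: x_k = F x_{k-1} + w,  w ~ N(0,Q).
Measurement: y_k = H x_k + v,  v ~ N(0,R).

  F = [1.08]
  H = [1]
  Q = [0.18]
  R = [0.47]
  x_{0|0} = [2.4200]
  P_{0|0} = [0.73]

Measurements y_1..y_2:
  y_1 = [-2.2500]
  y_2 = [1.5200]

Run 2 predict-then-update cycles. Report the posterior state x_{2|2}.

step 1: x^-=[2.6136]  P^-=[1.0315]  S=[1.5015]  K=[0.6870]  nu=[-4.8636]  x^+=[-0.7276]  P^+=[0.3229]
step 2: x^-=[-0.7858]  P^-=[0.5566]  S=[1.0266]  K=[0.5422]  nu=[2.3058]  x^+=[0.4644]  P^+=[0.2548]

x_post = [0.4644]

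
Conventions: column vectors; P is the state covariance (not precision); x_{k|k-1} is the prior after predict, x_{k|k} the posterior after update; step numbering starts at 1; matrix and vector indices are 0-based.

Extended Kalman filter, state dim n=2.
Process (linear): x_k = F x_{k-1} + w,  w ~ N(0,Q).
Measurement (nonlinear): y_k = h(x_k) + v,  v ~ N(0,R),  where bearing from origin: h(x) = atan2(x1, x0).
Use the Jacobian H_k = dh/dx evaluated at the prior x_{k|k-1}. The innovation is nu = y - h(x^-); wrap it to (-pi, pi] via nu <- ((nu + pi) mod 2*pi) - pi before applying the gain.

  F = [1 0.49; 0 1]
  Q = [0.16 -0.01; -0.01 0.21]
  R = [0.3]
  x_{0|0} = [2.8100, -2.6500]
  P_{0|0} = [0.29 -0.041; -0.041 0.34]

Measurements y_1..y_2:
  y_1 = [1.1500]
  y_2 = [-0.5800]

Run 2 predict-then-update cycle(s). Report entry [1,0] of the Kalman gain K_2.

K[1,0] = 0.5904

step 1: x^-=[1.5115, -2.6500]  P^-=[0.4915 0.1156; 0.1156 0.5500]  H_jac=[0.2847 0.1624]  S=[0.3650]  K=[0.4348; 0.3349]  nu=[2.2024]  x^+=[2.4690, -1.9125]  P^+=[0.4225 0.0625; 0.0625 0.5091]
step 2: x^-=[1.5319, -1.9125]  P^-=[0.7659 0.3019; 0.3019 0.7191]  H_jac=[0.3185 0.2551]  S=[0.4736]  K=[0.6778; 0.5904]  nu=[0.3154]  x^+=[1.7457, -1.7262]  P^+=[0.5483 0.1124; 0.1124 0.5540]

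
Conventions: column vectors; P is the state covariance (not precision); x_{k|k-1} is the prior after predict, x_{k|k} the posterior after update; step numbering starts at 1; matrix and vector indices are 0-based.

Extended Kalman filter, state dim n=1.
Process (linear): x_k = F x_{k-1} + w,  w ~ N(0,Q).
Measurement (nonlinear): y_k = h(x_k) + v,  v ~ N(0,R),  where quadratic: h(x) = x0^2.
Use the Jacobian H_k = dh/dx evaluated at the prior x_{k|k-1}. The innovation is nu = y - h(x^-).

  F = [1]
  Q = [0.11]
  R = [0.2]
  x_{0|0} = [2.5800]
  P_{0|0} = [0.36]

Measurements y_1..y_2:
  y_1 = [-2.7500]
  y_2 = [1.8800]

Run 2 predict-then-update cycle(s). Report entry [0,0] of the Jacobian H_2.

step 1: x^-=[2.5800]  P^-=[0.4700]  H_jac=[5.1600]  S=[12.7140]  K=[0.1907]  nu=[-9.4064]  x^+=[0.7857]  P^+=[0.0074]
step 2: x^-=[0.7857]  P^-=[0.1174]  H_jac=[1.5715]  S=[0.4899]  K=[0.3766]  nu=[1.2626]  x^+=[1.2612]  P^+=[0.0479]

H_jac[0,0] = 1.5715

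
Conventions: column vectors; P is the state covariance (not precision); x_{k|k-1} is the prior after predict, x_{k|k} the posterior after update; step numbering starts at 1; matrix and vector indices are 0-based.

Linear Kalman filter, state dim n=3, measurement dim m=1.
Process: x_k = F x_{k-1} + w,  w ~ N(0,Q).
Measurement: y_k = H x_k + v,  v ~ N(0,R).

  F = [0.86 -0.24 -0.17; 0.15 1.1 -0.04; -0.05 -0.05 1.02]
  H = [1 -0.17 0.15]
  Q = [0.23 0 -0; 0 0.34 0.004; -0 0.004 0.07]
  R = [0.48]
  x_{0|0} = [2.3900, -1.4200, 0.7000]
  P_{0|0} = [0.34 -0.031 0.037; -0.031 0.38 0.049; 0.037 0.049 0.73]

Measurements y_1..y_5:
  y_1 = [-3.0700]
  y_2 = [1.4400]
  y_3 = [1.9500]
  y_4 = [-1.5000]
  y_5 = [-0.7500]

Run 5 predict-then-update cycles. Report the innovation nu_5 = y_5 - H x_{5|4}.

innov = [-0.3953]

step 1: x^-=[2.2772, -1.2315, 0.6655]  P^-=[0.5304 -0.0906 -0.1145; -0.0906 0.7936 0.0135; -0.1145 0.0135 0.8224]  S=[1.0476]  K=[0.5046; -0.2133; 0.0063]  nu=[-5.6564]  x^+=[-0.5771, -0.0248, 0.6300]  P^+=[0.2637 0.0222 -0.1178; 0.0222 0.7459 0.0149; -0.1178 0.0149 0.8223]
step 2: x^-=[-0.5975, -0.1390, 0.6727]  P^-=[0.5182 -0.1327 -0.2535; -0.1327 1.2573 -0.0754; -0.2535 -0.0754 0.9387]  S=[1.0286]  K=[0.4888; -0.3478; -0.0971]  nu=[1.9129]  x^+=[0.3375, -0.8044, 0.4869]  P^+=[0.2725 0.0421 -0.2047; 0.0421 1.1328 -0.1102; -0.2047 -0.1102 0.9290]
step 3: x^-=[0.4006, -0.8537, 0.5200]  P^-=[0.5571 -0.1874 -0.3158; -0.1874 1.7444 -0.2565; -0.3158 -0.2565 1.0723]  S=[1.0937]  K=[0.4952; -0.4777; -0.1018]  nu=[1.3263]  x^+=[1.0573, -1.4872, 0.3850]  P^+=[0.2889 0.0713 -0.2606; 0.0713 1.4948 -0.3096; -0.2606 -0.3096 1.0610]
step 4: x^-=[1.2008, -1.4928, 0.4142]  P^-=[0.5820 -0.2147 -0.3384; -0.2147 2.2108 -0.5166; -0.3384 -0.5166 1.2369]  S=[1.1515]  K=[0.4930; -0.5802; -0.0565]  nu=[-3.0167]  x^+=[-0.2865, 0.2574, 0.5845]  P^+=[0.3021 0.1146 -0.3063; 0.1146 1.8232 -0.5543; -0.3063 -0.5543 1.2332]
step 5: x^-=[-0.4075, 0.2168, 0.5977]  P^-=[0.5911 -0.2130 -0.3488; -0.2130 2.6452 -0.8265; -0.3488 -0.8265 1.4467]  S=[1.1900]  K=[0.4832; -0.6610; 0.0073]  nu=[-0.3953]  x^+=[-0.5985, 0.4781, 0.5948]  P^+=[0.3133 0.1671 -0.3530; 0.1671 2.1251 -0.8208; -0.3530 -0.8208 1.4466]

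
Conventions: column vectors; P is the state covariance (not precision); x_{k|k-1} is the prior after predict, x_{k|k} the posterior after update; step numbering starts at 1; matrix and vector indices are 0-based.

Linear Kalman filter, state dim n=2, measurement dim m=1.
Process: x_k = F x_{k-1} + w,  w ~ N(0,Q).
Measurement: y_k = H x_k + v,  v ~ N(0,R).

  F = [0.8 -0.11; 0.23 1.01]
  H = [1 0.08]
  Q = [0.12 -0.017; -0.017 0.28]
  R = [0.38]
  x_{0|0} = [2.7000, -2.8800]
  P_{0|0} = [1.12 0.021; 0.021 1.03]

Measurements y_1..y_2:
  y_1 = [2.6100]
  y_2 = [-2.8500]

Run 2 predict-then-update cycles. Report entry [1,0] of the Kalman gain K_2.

K[1,0] = -0.0359

step 1: x^-=[2.4768, -2.2878]  P^-=[0.8456 0.0911; 0.0911 1.3997]  S=[1.2491]  K=[0.6828; 0.1626]  nu=[0.3162]  x^+=[2.6927, -2.2364]  P^+=[0.2633 -0.0476; -0.0476 1.3667]
step 2: x^-=[2.4002, -1.6394]  P^-=[0.3134 -0.1576; -0.1576 1.6660]  S=[0.6788]  K=[0.4431; -0.0359]  nu=[-5.1190]  x^+=[0.1320, -1.4558]  P^+=[0.1801 -0.1468; -0.1468 1.6651]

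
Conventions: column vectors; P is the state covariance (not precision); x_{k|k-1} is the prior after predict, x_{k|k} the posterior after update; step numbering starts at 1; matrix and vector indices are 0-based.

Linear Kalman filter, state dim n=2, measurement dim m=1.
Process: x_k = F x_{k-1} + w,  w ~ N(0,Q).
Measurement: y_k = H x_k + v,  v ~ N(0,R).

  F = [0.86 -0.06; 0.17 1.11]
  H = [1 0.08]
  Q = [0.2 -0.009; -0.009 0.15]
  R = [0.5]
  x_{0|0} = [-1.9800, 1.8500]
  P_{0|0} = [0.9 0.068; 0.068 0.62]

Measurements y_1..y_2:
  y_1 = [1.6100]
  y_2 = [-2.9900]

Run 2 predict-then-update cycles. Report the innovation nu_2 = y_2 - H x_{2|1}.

innov = [-3.2718]

step 1: x^-=[-1.8138, 1.7169]  P^-=[0.8609 0.1455; 0.1455 0.9656]  S=[1.3903]  K=[0.6276; 0.1602]  nu=[3.2864]  x^+=[0.2486, 2.2434]  P^+=[0.3133 0.0057; 0.0057 0.9299]
step 2: x^-=[0.0792, 2.5325]  P^-=[0.4345 -0.0197; -0.0197 1.3069]  S=[0.9397]  K=[0.4607; 0.0903]  nu=[-3.2718]  x^+=[-1.4281, 2.2371]  P^+=[0.2350 -0.0588; -0.0588 1.2993]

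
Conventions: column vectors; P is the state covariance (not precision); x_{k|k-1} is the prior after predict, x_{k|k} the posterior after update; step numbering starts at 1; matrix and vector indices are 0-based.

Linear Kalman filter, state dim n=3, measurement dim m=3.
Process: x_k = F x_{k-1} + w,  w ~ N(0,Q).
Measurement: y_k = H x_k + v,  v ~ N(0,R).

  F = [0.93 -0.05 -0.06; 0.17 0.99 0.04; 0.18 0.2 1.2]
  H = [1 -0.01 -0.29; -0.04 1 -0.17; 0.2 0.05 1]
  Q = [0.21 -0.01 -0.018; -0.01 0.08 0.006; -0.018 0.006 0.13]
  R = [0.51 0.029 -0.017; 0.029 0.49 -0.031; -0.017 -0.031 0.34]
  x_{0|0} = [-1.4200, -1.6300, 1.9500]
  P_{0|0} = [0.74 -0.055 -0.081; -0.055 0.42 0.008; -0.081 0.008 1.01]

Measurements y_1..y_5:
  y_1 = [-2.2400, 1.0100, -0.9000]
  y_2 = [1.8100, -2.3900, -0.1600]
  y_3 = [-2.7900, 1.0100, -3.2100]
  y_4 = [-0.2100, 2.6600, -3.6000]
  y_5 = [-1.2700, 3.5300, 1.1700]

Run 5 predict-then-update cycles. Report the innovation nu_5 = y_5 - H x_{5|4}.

innov = [-1.3292, 3.3895, 5.1530]

step 1: x^-=[-1.3561, -1.7771, 1.7584]  P^-=[0.8689 0.0309 -0.0709; 0.0309 0.4957 0.1411; -0.0709 0.1411 1.5901]  S=[1.5540 0.0692 -0.3733; 0.0692 0.9816 -0.1322; -0.3733 -0.1322 1.9524]  K=[0.6135 -0.0120 0.1700; -0.0026 0.4958 0.1212; -0.1553 -0.0127 0.7802]  nu=[-0.3917, 3.0318, -2.2983]  x^+=[-2.0234, -0.5516, -0.0125]  P^+=[0.3057 0.0165 -0.0142; 0.0165 0.2415 0.0105; -0.0142 0.0105 0.2706]
step 2: x^-=[-1.8535, -0.8906, -0.4896]  P^-=[0.4761 0.0397 -0.0023; 0.0397 0.3322 0.0892; -0.0023 0.0892 0.5394]  S=[1.0325 0.0476 -0.0808; 0.0476 0.8050 -0.0134; -0.0808 -0.0134 0.9080]  K=[0.4728 0.0007 0.1466; 0.0023 0.3939 0.1313; -0.1091 0.0133 0.5889]  nu=[3.5126, -1.6568, 0.7448]  x^+=[-0.0846, -1.4372, -0.4562]  P^+=[0.2369 0.0179 -0.0065; 0.0179 0.1930 0.0192; -0.0065 0.0192 0.2020]
step 3: x^-=[0.0206, -1.4555, -0.8502]  P^-=[0.4153 0.0324 -0.0002; 0.0324 0.2837 0.0865; -0.0002 0.0865 0.4440]  S=[0.9627 0.0389 -0.0636; 0.0389 0.7552 -0.0034; -0.0636 -0.0034 0.8105]  K=[0.4404 -0.0012 0.1388; -0.0009 0.3552 0.1337; -0.0997 0.0222 0.5453]  nu=[-3.0717, 2.3218, -2.2912]  x^+=[-1.6528, -0.9343, -1.7416]  P^+=[0.2208 0.0158 -0.0052; 0.0158 0.1743 0.0226; -0.0052 0.0226 0.1863]
step 4: x^-=[-1.3859, -1.2756, -2.5743]  P^-=[0.4014 0.0288 -0.0008; 0.0288 0.2646 0.0855; -0.0008 0.0855 0.4222]  S=[0.9473 0.0354 -0.0607; 0.0354 0.7361 -0.0023; -0.0607 -0.0023 0.7877]  K=[0.4325 -0.0029 0.1361; -0.0027 0.3387 0.1334; -0.0977 0.0250 0.5337]  nu=[0.4165, 3.4425, -0.6847]  x^+=[-1.3089, -0.2020, -2.8945]  P^+=[0.2168 0.0147 -0.0051; 0.0147 0.1664 0.0236; -0.0051 0.0236 0.1822]
step 5: x^-=[-1.0335, -0.5383, -3.7494]  P^-=[0.3980 0.0274 -0.0012; 0.0274 0.2564 0.0846; -0.0012 0.0846 0.4162]  S=[0.9436 0.0343 -0.0601; 0.0343 0.7280 -0.0027; -0.0601 -0.0027 0.7813]  K=[0.4306 -0.0037 0.1352; -0.0032 0.3315 0.1326; -0.0972 0.0257 0.5304]  nu=[-1.3292, 3.3895, 5.1530]  x^+=[-0.9216, 1.2731, -0.7998]  P^+=[0.2158 0.0143 -0.0051; 0.0143 0.1629 0.0239; -0.0051 0.0239 0.1810]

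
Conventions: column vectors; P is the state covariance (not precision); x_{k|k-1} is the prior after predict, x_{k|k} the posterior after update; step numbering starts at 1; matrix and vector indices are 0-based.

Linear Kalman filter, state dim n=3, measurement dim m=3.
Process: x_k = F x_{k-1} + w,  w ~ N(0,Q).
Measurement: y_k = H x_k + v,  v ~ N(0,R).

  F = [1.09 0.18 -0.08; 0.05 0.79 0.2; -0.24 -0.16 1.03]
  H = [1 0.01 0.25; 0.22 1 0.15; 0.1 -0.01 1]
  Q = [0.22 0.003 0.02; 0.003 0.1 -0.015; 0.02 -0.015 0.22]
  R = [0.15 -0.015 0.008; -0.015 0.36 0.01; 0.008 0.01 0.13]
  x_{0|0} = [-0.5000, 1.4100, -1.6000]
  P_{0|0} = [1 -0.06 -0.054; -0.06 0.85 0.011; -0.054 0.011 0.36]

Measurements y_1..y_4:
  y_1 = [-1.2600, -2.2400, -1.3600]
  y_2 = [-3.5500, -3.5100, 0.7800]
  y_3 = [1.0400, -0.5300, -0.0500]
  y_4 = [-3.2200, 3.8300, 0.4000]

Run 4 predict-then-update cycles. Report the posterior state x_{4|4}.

x_post = [-2.2240, 0.8487, 0.6331]

step 1: x^-=[-0.1632, 0.7689, -1.7536]  P^-=[1.4235 0.1085 -0.3422; 0.1085 0.6450 -0.0400; -0.3422 -0.0400 0.6997]  S=[1.4482 0.3594 -0.0268; 0.3594 1.1029 0.0301; -0.0268 0.0301 0.7762]  K=[0.9090 0.0458 -0.2292; -0.0855 0.6309 -0.0733; -0.0999 -0.0001 0.8545]  nu=[-0.6661, -2.7100, 0.4176]  x^+=[-0.9886, -0.9146, -1.3299]  P^+=[0.1432 -0.0254 -0.0367; -0.0254 0.2331 0.0010; -0.0367 0.0010 0.1140]
step 2: x^-=[-1.1359, -1.0380, -0.9862]  P^-=[0.3949 0.0121 -0.0697; 0.0121 0.2480 -0.0171; -0.0697 -0.0171 0.3710]  S=[0.5334 0.0818 0.0685; 0.0818 0.6311 0.0396; 0.0685 0.0396 0.4913]  K=[0.7205 0.0573 -0.1669; -0.0339 0.4016 -0.0650; -0.0528 -0.0033 0.7488]  nu=[-2.1572, -2.0742, 1.8694]  x^+=[-3.1210, -1.9193, 0.5345]  P^+=[0.1127 -0.0126 -0.0267; -0.0126 0.1475 -0.0020; -0.0267 -0.0020 0.0995]
step 3: x^-=[-3.7901, -1.5654, 1.6067]  P^-=[0.3591 0.0119 -0.0501; 0.0119 0.1942 -0.0136; -0.0501 -0.0136 0.3488]  S=[0.5060 0.0772 0.0795; 0.0772 0.5772 0.0441; 0.0795 0.0441 0.4726]  K=[0.6997 0.0625 -0.1539; -0.0228 0.3449 -0.0587; -0.0421 -0.0025 0.7350]  nu=[4.4441, 1.6282, -1.2933]  x^+=[-0.3796, -1.0293, 0.4649]  P^+=[0.1091 -0.0098 -0.0248; -0.0098 0.1264 -0.0021; -0.0248 -0.0021 0.0976]
step 4: x^-=[-0.6362, -0.7391, 0.7347]  P^-=[0.3549 0.0116 -0.0468; 0.0116 0.1811 -0.0120; -0.0468 -0.0120 0.3453]  S=[0.5032 0.0768 0.0816; 0.0768 0.5645 0.0460; 0.0816 0.0460 0.4697]  K=[0.6970 0.0639 -0.1517; -0.0206 0.3295 -0.0556; -0.0402 -0.0019 0.7326]  nu=[-2.7600, 4.5989, -0.2784]  x^+=[-2.2240, 0.8487, 0.6331]  P^+=[0.1086 -0.0092 -0.0245; -0.0092 0.1207 -0.0020; -0.0245 -0.0020 0.0973]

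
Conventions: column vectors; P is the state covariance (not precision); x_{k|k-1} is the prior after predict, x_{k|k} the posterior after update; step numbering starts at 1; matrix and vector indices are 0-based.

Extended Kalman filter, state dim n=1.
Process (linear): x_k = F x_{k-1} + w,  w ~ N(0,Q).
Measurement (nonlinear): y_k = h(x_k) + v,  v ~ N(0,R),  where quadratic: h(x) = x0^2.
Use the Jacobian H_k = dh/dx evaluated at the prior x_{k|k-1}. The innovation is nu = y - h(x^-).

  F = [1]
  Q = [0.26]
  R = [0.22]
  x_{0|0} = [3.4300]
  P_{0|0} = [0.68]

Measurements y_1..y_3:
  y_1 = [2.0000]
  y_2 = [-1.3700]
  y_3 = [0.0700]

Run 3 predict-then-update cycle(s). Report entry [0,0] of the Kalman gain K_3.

K[0,0] = 0.4963

step 1: x^-=[3.4300]  P^-=[0.9400]  H_jac=[6.8600]  S=[44.4560]  K=[0.1451]  nu=[-9.7649]  x^+=[2.0136]  P^+=[0.0047]
step 2: x^-=[2.0136]  P^-=[0.2647]  H_jac=[4.0272]  S=[4.5122]  K=[0.2362]  nu=[-5.4245]  x^+=[0.7323]  P^+=[0.0129]
step 3: x^-=[0.7323]  P^-=[0.2729]  H_jac=[1.4646]  S=[0.8054]  K=[0.4963]  nu=[-0.4662]  x^+=[0.5009]  P^+=[0.0745]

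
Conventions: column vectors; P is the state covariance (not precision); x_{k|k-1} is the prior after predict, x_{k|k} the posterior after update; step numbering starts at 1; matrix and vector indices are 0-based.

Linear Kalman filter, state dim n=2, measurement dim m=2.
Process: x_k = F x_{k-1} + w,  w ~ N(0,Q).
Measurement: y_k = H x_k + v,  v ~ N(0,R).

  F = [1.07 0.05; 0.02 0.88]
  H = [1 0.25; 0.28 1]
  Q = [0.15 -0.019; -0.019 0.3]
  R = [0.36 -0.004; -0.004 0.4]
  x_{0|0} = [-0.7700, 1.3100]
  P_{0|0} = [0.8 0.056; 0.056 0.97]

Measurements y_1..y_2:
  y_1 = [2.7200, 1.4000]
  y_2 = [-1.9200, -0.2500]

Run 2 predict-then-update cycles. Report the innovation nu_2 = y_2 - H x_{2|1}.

step 1: x^-=[-0.7584, 1.1374]  P^-=[1.0743 0.0936; 0.0936 1.0535]  S=[1.5470 0.6603; 0.6603 1.5901]  K=[0.7338 -0.0567; -0.0718 0.7088]  nu=[3.1941, 0.4750]  x^+=[1.5585, 1.2447]  P^+=[0.2912 -0.1071; -0.1071 0.3138]
step 2: x^-=[1.7298, 1.1265]  P^-=[0.4727 -0.1000; -0.1000 0.5394]  S=[0.8164 0.1562; 0.1562 0.9204]  K=[0.5598 -0.0598; -0.0657 0.5667]  nu=[-3.9314, -1.8608]  x^+=[-0.3598, 0.3303]  P^+=[0.2240 -0.0889; -0.0889 0.2518]

innov = [-3.9314, -1.8608]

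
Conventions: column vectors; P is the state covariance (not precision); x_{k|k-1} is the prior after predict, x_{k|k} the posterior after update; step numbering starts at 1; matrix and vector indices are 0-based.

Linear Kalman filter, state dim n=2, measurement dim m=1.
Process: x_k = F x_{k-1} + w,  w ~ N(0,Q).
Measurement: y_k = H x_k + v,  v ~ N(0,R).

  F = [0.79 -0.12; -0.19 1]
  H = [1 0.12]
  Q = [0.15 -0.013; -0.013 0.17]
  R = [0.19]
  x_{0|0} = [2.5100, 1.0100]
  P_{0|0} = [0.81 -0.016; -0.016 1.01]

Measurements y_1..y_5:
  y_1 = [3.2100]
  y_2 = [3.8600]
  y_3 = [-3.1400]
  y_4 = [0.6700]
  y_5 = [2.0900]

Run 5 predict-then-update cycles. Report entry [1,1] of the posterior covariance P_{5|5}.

step 1: x^-=[1.8617, 0.5331]  P^-=[0.6731 -0.2688; -0.2688 1.2153]  S=[0.8161]  K=[0.7853; -0.1507]  nu=[1.2843]  x^+=[2.8702, 0.3396]  P^+=[0.1699 -0.1722; -0.1722 1.1968]
step 2: x^-=[2.2267, -0.2057]  P^-=[0.3059 -0.3221; -0.3221 1.4384]  S=[0.4393]  K=[0.6083; -0.3403]  nu=[1.6580]  x^+=[3.2353, -0.7700]  P^+=[0.1433 -0.2312; -0.2312 1.3875]
step 3: x^-=[2.6483, -1.3847]  P^-=[0.3033 -0.3889; -0.3889 1.6505]  S=[0.4237]  K=[0.6056; -0.4504]  nu=[-5.6222]  x^+=[-0.7565, 1.1477]  P^+=[0.1479 -0.2733; -0.2733 1.5646]
step 4: x^-=[-0.7354, 1.2914]  P^-=[0.3166 -0.4451; -0.4451 1.8438]  S=[0.4264]  K=[0.6174; -0.5250]  nu=[1.2504]  x^+=[0.0366, 0.6349]  P^+=[0.1541 -0.3069; -0.3069 1.7262]
step 5: x^-=[-0.0473, 0.6280]  P^-=[0.3292 -0.4927; -0.4927 2.0184]  S=[0.4300]  K=[0.6281; -0.5825]  nu=[2.0619]  x^+=[1.2478, -0.5732]  P^+=[0.1596 -0.3354; -0.3354 1.8725]

P_post[1,1] = 1.8725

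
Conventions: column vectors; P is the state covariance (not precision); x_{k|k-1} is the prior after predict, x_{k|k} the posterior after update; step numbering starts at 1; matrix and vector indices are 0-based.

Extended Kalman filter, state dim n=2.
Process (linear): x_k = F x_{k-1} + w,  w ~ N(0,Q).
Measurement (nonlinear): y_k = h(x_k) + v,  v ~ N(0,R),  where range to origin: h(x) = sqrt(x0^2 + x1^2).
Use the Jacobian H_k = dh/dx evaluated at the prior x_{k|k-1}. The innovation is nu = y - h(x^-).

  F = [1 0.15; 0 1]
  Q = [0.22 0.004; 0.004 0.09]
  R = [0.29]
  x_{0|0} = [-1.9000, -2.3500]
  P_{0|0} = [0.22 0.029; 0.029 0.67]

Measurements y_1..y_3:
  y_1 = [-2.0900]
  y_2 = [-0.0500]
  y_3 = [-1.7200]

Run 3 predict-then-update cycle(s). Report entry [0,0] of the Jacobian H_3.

H_jac[0,0] = 0.3990

step 1: x^-=[-2.2525, -2.3500]  P^-=[0.4638 0.1335; 0.1335 0.7600]  H_jac=[-0.6920 -0.7219]  S=[1.0415]  K=[-0.4007; -0.6155]  nu=[-5.3452]  x^+=[-0.1109, 0.9398]  P^+=[0.2966 -0.1233; -0.1233 0.3655]
step 2: x^-=[0.0300, 0.9398]  P^-=[0.4878 -0.0645; -0.0645 0.4555]  H_jac=[0.0319 0.9995]  S=[0.7414]  K=[-0.0660; 0.6113]  nu=[-0.9903]  x^+=[0.0954, 0.3345]  P^+=[0.4846 -0.0346; -0.0346 0.1785]
step 3: x^-=[0.1455, 0.3345]  P^-=[0.6982 -0.0039; -0.0039 0.2685]  H_jac=[0.3990 0.9170]  S=[0.6240]  K=[0.4407; 0.3920]  nu=[-2.0848]  x^+=[-0.7732, -0.4828]  P^+=[0.5770 -0.1117; -0.1117 0.1726]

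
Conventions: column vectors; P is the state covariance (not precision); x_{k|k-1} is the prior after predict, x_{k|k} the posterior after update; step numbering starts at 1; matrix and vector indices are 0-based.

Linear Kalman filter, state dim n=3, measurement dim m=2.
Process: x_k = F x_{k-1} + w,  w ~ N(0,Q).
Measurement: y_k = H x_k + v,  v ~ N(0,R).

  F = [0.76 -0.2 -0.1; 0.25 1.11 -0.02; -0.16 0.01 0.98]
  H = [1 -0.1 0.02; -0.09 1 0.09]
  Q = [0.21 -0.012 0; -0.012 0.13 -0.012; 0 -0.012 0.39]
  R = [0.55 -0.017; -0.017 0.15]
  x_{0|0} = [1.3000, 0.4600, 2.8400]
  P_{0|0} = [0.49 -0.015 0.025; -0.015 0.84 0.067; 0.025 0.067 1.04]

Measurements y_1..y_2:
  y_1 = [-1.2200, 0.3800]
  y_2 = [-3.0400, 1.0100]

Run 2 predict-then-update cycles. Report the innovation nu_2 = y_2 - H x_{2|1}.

innov = [-2.5825, 0.6056]

step 1: x^-=[0.6120, 0.7788, 2.5798]  P^-=[0.5405 -0.1234 -0.1580; -0.1234 1.1845 0.0390; -0.1580 0.0390 1.3950]  S=[1.1211 -0.3196; -0.3196 1.3819]  K=[0.4838 -0.0229; 0.0346 0.8757; -0.0884 0.1089]  nu=[-1.8057, -0.5759]  x^+=[-0.2483, 0.2120, 2.6768]  P^+=[0.2703 0.0207 -0.0891; 0.0207 0.1428 -0.1129; -0.0891 -0.1129 1.3636]
step 2: x^-=[-0.4988, 0.1197, 2.6651]  P^-=[0.3882 0.0425 -0.2115; 0.0425 0.3408 -0.1965; -0.2115 -0.1965 1.7322]  S=[0.9261 -0.0609; -0.0609 0.4683]  K=[0.4119 0.0290; 0.0500 0.6882; -0.1742 -0.0686]  nu=[-2.5825, 0.6056]  x^+=[-1.5451, 0.4072, 3.0735]  P^+=[0.2321 0.0314 -0.1461; 0.0314 0.1208 -0.1738; -0.1461 -0.1738 1.7034]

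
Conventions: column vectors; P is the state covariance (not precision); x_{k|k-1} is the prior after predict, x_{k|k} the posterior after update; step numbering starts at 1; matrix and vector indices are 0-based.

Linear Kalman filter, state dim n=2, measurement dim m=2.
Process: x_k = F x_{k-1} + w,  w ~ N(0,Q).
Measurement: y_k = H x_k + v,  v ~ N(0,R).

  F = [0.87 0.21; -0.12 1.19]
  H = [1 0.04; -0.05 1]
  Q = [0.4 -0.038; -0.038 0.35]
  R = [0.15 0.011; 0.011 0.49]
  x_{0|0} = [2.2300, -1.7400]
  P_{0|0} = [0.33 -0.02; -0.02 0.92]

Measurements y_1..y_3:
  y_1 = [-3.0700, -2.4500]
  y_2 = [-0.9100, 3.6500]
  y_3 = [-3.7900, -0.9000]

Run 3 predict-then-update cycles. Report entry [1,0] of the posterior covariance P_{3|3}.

P_post[1,0] = 0.0023

step 1: x^-=[1.5747, -2.3382]  P^-=[0.6830 0.1373; 0.1373 1.6633]  S=[0.8467 0.1804; 0.1804 2.1413]  K=[0.8176 -0.0207; 0.0773 0.7671]  nu=[-4.5512, -0.0331]  x^+=[-2.1458, -2.7153]  P^+=[0.1222 0.0050; 0.0050 0.3770]
step 2: x^-=[-2.4370, -2.9737]  P^-=[0.5109 0.0484; 0.0484 0.8842]  S=[0.6662 0.0692; 0.0692 1.3706]  K=[0.7721 -0.0223; 0.0593 0.6403]  nu=[1.6460, 6.5019]  x^+=[-1.3108, 1.2873]  P^+=[0.1154 0.0034; 0.0034 0.3146]
step 3: x^-=[-0.8701, 1.6891]  P^-=[0.5025 0.0320; 0.0320 0.7962]  S=[0.6563 0.0496; 0.0496 1.2842]  K=[0.7694 -0.0244; 0.0506 0.6168]  nu=[-2.9875, -2.6326]  x^+=[-3.1044, -0.0857]  P^+=[0.1151 0.0023; 0.0023 0.3029]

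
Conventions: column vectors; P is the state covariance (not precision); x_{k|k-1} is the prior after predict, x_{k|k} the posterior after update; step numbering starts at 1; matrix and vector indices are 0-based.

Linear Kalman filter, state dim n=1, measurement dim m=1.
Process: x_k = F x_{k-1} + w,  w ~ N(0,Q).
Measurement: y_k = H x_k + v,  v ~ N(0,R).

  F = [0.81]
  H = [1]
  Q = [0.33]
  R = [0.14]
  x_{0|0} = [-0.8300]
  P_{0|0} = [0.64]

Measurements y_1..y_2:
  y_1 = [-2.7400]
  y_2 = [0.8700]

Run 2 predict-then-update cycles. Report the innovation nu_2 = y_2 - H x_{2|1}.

innov = [2.8259]

step 1: x^-=[-0.6723]  P^-=[0.7499]  S=[0.8899]  K=[0.8427]  nu=[-2.0677]  x^+=[-2.4147]  P^+=[0.1180]
step 2: x^-=[-1.9559]  P^-=[0.4074]  S=[0.5474]  K=[0.7442]  nu=[2.8259]  x^+=[0.1473]  P^+=[0.1042]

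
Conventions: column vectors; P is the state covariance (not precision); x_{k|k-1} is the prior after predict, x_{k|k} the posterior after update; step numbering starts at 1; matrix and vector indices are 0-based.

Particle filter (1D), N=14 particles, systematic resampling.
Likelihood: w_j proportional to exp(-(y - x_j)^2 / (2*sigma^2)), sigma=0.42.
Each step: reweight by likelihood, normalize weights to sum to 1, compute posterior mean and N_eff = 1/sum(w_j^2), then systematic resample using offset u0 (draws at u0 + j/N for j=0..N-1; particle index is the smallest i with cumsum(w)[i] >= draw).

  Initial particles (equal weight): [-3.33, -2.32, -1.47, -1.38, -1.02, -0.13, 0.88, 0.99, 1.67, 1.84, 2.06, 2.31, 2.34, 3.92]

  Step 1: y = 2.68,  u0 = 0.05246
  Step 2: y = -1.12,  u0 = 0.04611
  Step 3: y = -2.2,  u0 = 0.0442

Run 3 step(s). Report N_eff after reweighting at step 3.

step 1: w=[0.0000, 0.0000, 0.0000, 0.0000, 0.0000, 0.0000, 0.0001, 0.0002, 0.0286, 0.0698, 0.1734, 0.3498, 0.3716, 0.0066]  mean=2.2370  Neff=3.3758  idx=[9, 10, 10, 10, 11, 11, 11, 11, 12, 12, 12, 12, 12, 12]
step 2: w=[0.9375, 0.0204, 0.0204, 0.0204, 0.0002, 0.0002, 0.0002, 0.0002, 0.0001, 0.0001, 0.0001, 0.0001, 0.0001, 0.0001]  mean=1.8541  Neff=1.1362  idx=[0, 0, 0, 0, 0, 0, 0, 0, 0, 0, 0, 0, 0, 2]
step 3: w=[0.0769, 0.0769, 0.0769, 0.0769, 0.0769, 0.0769, 0.0769, 0.0769, 0.0769, 0.0769, 0.0769, 0.0769, 0.0769, 0.0004]  mean=1.8401  Neff=13.0113  idx=[0, 1, 2, 3, 4, 5, 6, 7, 8, 8, 9, 10, 11, 12]

N_eff = 13.0113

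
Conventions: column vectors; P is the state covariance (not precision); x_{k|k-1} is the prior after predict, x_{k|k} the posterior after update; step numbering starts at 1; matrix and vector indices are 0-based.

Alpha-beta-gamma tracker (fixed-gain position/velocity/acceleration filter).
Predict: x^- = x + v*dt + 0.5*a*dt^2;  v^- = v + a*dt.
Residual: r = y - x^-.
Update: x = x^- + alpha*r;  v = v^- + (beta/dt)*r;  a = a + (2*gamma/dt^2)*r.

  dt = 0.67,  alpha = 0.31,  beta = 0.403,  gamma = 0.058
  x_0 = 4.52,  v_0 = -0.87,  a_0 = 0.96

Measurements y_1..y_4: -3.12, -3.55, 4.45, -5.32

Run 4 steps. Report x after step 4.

x_post = -4.0481

step 1: x_pred=4.1526  r=-7.2726  x^+=1.8981  v^+=-4.6012  a^+=-0.9193
step 2: x_pred=-1.3911  r=-2.1589  x^+=-2.0603  v^+=-6.5157  a^+=-1.4772
step 3: x_pred=-6.7574  r=11.2074  x^+=-3.2831  v^+=-0.7643  a^+=1.4189
step 4: x_pred=-3.4767  r=-1.8433  x^+=-4.0481  v^+=-0.9223  a^+=0.9426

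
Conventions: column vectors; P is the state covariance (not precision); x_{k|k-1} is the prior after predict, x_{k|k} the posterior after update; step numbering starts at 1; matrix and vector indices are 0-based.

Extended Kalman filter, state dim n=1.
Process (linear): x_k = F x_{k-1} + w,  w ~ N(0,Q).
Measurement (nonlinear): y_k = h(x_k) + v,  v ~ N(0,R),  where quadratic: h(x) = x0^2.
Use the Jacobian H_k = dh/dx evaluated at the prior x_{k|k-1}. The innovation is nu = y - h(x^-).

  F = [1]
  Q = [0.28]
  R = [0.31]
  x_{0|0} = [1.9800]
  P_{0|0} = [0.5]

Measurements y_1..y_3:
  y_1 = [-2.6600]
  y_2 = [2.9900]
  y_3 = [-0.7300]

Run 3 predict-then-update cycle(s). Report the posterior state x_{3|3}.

step 1: x^-=[1.9800]  P^-=[0.7800]  H_jac=[3.9600]  S=[12.5416]  K=[0.2463]  nu=[-6.5804]  x^+=[0.3594]  P^+=[0.0193]
step 2: x^-=[0.3594]  P^-=[0.2993]  H_jac=[0.7187]  S=[0.4646]  K=[0.4630]  nu=[2.8609]  x^+=[1.6839]  P^+=[0.1997]
step 3: x^-=[1.6839]  P^-=[0.4797]  H_jac=[3.3677]  S=[5.7506]  K=[0.2809]  nu=[-3.5654]  x^+=[0.6822]  P^+=[0.0259]

x_post = [0.6822]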